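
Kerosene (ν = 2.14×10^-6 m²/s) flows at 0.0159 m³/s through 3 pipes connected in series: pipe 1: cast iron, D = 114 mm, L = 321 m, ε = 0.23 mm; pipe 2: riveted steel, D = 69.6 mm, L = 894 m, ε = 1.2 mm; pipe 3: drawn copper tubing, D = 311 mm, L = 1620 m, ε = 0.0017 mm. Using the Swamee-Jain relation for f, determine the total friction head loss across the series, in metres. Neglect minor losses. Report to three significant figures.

Pipe 1: V = 1.558 m/s, Re = 8.30×10^4, ε/D = 0.00202, f = 0.02570, h_1 = f(L/D)V²/2g = 8.948 m
Pipe 2: V = 4.179 m/s, Re = 1.36×10^5, ε/D = 0.0172, f = 0.04649, h_2 = f(L/D)V²/2g = 531.6 m
Pipe 3: V = 0.2093 m/s, Re = 3.04×10^4, ε/D = 5.47×10^-6, f = 0.02331, h_3 = f(L/D)V²/2g = 0.2712 m
Series → Q common, losses add: H = Σh = 540.8 m

H ≈ 541 m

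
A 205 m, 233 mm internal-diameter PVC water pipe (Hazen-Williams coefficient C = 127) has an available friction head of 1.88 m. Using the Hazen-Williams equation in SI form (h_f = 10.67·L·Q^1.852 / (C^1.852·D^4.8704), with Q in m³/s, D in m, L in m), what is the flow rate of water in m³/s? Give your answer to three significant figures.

Q ≈ 0.0609 m³/s

Rearranging: Q = [h_f·C^1.852·D^4.8704 / (10.67·L)]^(1/1.852)
Q = [1.88·127^1.852·0.233^4.8704 / (10.67·205)]^0.540 = 0.06091 m³/s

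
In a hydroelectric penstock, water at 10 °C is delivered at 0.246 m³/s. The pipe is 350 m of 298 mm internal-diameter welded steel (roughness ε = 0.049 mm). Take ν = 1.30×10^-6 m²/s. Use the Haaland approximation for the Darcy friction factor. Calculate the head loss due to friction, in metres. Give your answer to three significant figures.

h_f ≈ 10.7 m

V = 4Q/(πD²) = 4·0.246/(π·0.298²) = 3.527 m/s
Re = VD/ν = 3.527·0.298/1.30×10^-6 = 8.09×10^5 → turbulent
ε/D = 0.049/298 = 1.64×10^-4
Haaland: f = 0.01438
h_f = f(L/D)V²/(2g) = 0.01438·(350/0.298)·3.527²/(2·9.81) = 10.71 m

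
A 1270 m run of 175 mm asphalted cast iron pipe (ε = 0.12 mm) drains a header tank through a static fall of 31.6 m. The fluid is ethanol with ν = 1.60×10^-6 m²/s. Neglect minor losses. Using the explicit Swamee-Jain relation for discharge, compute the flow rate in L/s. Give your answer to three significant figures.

Swamee-Jain (Type II): Q = -0.965·√(gD⁵h_f/L)·ln[ε/(3.7D) + √(3.17ν²L/(gD³h_f))]
√(gD⁵h_f/L) = √(9.81·0.175⁵·31.6/1270) = 0.006330
ε/(3.7D) = 1.85×10^-4; √(3.17ν²L/(gD³h_f)) = 7.88×10^-5
Q = -0.965·0.006330·ln(2.641×10^-4) = 0.05033 m³/s
Check: V = 2.09 m/s, Re = 2.29×10^5, f = 0.01966, h_f = 31.8 m ≈ 31.6 m ✓

Q ≈ 50.3 L/s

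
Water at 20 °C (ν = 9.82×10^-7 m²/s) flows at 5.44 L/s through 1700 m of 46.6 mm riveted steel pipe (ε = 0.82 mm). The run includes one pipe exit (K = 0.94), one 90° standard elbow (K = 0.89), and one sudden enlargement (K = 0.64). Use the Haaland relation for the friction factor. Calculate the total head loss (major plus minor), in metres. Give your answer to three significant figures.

V = 4Q/(πD²) = 3.190 m/s; V²/2g = 0.5185 m
Re = 1.51×10^5, ε/D = 0.0176 → f = 0.04670 (Haaland)
Major: h_f = f(L/D)·V²/2g = 0.04670·36481·0.5185 = 883.4 m
Minor: ΣK = 2.47; h_m = ΣK·V²/2g = 1.281 m
Total H_L = 883.4 + 1.281 = 884.6 m

H_L ≈ 885 m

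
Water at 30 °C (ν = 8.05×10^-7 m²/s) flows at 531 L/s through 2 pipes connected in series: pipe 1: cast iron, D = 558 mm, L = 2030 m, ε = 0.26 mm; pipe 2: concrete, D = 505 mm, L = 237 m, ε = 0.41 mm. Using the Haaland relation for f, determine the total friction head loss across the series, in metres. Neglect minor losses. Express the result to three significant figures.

Pipe 1: V = 2.171 m/s, Re = 1.51×10^6, ε/D = 4.66×10^-4, f = 0.01678, h_1 = f(L/D)V²/2g = 14.67 m
Pipe 2: V = 2.651 m/s, Re = 1.66×10^6, ε/D = 8.12×10^-4, f = 0.01890, h_2 = f(L/D)V²/2g = 3.178 m
Series → Q common, losses add: H = Σh = 17.85 m

H ≈ 17.9 m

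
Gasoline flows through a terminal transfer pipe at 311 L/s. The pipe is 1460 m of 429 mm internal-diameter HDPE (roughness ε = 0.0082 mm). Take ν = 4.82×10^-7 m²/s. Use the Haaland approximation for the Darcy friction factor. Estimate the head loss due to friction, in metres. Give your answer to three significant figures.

h_f ≈ 8.81 m

V = 4Q/(πD²) = 4·0.311/(π·0.429²) = 2.152 m/s
Re = VD/ν = 2.152·0.429/4.82×10^-7 = 1.91×10^6 → turbulent
ε/D = 0.0082/429 = 1.91×10^-5
Haaland: f = 0.01097
h_f = f(L/D)V²/(2g) = 0.01097·(1460/0.429)·2.152²/(2·9.81) = 8.807 m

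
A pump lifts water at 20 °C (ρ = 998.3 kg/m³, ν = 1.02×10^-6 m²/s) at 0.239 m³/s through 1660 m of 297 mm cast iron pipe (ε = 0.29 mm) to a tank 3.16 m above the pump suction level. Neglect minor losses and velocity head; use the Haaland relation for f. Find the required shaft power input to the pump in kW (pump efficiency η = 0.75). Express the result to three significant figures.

V = 4Q/(πD²) = 3.450 m/s; Re = 1.00×10^6; ε/D = 9.76×10^-4; f = 0.01983
h_f = f(L/D)V²/2g = 67.23 m
Total head H = z + h_f = 3.16 + 67.23 = 70.39 m
P_hyd = ρgQH = 998.3·9.81·0.239·70.39 = 164.8 kW
P_shaft = P_hyd/η = 164.8/0.75 = 219.7 kW

P_shaft ≈ 220 kW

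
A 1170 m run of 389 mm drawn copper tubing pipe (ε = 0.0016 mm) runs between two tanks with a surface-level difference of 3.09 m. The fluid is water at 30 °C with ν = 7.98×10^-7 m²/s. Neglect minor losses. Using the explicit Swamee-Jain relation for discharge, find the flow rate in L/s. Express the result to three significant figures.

Q ≈ 149 L/s

Swamee-Jain (Type II): Q = -0.965·√(gD⁵h_f/L)·ln[ε/(3.7D) + √(3.17ν²L/(gD³h_f))]
√(gD⁵h_f/L) = √(9.81·0.389⁵·3.09/1170) = 0.01519
ε/(3.7D) = 1.11×10^-6; √(3.17ν²L/(gD³h_f)) = 3.64×10^-5
Q = -0.965·0.01519·ln(3.749×10^-5) = 0.1494 m³/s
Check: V = 1.26 m/s, Re = 6.13×10^5, f = 0.01270, h_f = 3.08 m ≈ 3.09 m ✓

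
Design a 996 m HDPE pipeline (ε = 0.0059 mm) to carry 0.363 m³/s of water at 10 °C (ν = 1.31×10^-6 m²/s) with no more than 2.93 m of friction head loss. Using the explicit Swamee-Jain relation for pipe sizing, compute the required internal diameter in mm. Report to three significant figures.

Swamee-Jain (Type III): D = 0.66·[ε^1.25·(LQ²/(gh_f))^4.75 + ν·Q^9.4·(L/(gh_f))^5.2]^0.04
LQ²/(gh_f) = 4.566; L/(gh_f) = 34.65
Term 1 = ε^1.25·(…)^4.75 = 3.95×10^-4; Term 2 = ν·Q^9.4·(…)^5.2 = 0.00970
D = 0.66·(3.95×10^-4 + 0.00970)^0.04 = 0.5492 m = 549 mm
Check: V = 1.53 m/s, Re = 6.42×10^5, f = 0.01272, h_f = 2.76 m ≈ 2.93 m ✓

D ≈ 549 mm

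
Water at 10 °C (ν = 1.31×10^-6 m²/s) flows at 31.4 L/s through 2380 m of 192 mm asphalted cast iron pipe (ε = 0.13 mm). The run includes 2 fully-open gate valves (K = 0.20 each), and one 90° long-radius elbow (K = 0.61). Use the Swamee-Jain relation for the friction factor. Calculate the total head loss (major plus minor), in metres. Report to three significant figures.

H_L ≈ 15.1 m

V = 4Q/(πD²) = 1.085 m/s; V²/2g = 0.05995 m
Re = 1.59×10^5, ε/D = 6.77×10^-4 → f = 0.02019 (Swamee-Jain)
Major: h_f = f(L/D)·V²/2g = 0.02019·12396·0.05995 = 15.00 m
Minor: ΣK = 1.01; h_m = ΣK·V²/2g = 0.06055 m
Total H_L = 15.00 + 0.06055 = 15.06 m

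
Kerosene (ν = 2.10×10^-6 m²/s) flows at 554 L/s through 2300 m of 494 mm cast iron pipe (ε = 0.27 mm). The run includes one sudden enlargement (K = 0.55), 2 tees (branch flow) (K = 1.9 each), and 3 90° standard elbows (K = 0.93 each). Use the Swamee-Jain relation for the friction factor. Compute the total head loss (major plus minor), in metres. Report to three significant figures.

V = 4Q/(πD²) = 2.890 m/s; V²/2g = 0.4258 m
Re = 6.80×10^5, ε/D = 5.47×10^-4 → f = 0.01783 (Swamee-Jain)
Major: h_f = f(L/D)·V²/2g = 0.01783·4656·0.4258 = 35.35 m
Minor: ΣK = 7.14; h_m = ΣK·V²/2g = 3.040 m
Total H_L = 35.35 + 3.040 = 38.39 m

H_L ≈ 38.4 m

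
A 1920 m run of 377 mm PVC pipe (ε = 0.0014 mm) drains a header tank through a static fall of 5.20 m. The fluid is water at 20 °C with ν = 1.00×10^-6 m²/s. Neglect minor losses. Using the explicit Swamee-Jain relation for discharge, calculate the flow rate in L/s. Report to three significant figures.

Swamee-Jain (Type II): Q = -0.965·√(gD⁵h_f/L)·ln[ε/(3.7D) + √(3.17ν²L/(gD³h_f))]
√(gD⁵h_f/L) = √(9.81·0.377⁵·5.20/1920) = 0.01422
ε/(3.7D) = 1.00×10^-6; √(3.17ν²L/(gD³h_f)) = 4.72×10^-5
Q = -0.965·0.01422·ln(4.819×10^-5) = 0.1364 m³/s
Check: V = 1.22 m/s, Re = 4.61×10^5, f = 0.01334, h_f = 5.17 m ≈ 5.20 m ✓

Q ≈ 136 L/s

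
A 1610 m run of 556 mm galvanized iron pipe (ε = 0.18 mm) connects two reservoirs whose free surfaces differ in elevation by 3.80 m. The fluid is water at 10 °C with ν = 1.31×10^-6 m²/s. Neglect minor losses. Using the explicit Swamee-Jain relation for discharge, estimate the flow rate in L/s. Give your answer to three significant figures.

Swamee-Jain (Type II): Q = -0.965·√(gD⁵h_f/L)·ln[ε/(3.7D) + √(3.17ν²L/(gD³h_f))]
√(gD⁵h_f/L) = √(9.81·0.556⁵·3.80/1610) = 0.03508
ε/(3.7D) = 8.75×10^-5; √(3.17ν²L/(gD³h_f)) = 3.70×10^-5
Q = -0.965·0.03508·ln(1.245×10^-4) = 0.3043 m³/s
Check: V = 1.25 m/s, Re = 5.32×10^5, f = 0.01649, h_f = 3.82 m ≈ 3.80 m ✓

Q ≈ 304 L/s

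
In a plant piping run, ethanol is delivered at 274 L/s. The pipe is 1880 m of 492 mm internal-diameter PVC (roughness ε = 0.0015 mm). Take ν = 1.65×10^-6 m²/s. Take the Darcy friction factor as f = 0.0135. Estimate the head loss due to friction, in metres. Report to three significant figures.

h_f ≈ 5.46 m

V = 4Q/(πD²) = 4·0.274/(π·0.492²) = 1.441 m/s
h_f = f(L/D)V²/(2g) = 0.01350·(1880/0.492)·1.441²/(2·9.81) = 5.461 m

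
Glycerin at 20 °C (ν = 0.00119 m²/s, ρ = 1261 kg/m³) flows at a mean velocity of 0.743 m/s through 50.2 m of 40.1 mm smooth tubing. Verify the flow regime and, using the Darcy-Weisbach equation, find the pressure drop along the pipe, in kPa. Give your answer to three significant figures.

Δp ≈ 1110 kPa

Re = VD/ν = 0.743·0.04010/0.00119 = 25.0 → laminar (Re < 2300)
f = 64/Re = 2.556
h_f = f(L/D)V²/(2g) = 2.556·(50.2/0.04010)·0.743²/(2·9.81) = 90.04 m
Δp = ρg·h_f = 1261·9.81·90.04 = 1114 kPa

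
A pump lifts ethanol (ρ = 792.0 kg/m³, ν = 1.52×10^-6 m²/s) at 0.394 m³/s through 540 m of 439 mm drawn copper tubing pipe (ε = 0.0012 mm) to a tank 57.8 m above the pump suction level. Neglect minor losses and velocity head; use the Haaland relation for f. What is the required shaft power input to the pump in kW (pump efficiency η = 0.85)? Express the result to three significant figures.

V = 4Q/(πD²) = 2.603 m/s; Re = 7.52×10^5; ε/D = 2.73×10^-6; f = 0.01220
h_f = f(L/D)V²/2g = 5.182 m
Total head H = z + h_f = 57.8 + 5.182 = 62.98 m
P_hyd = ρgQH = 792.0·9.81·0.394·62.98 = 192.8 kW
P_shaft = P_hyd/η = 192.8/0.85 = 226.8 kW

P_shaft ≈ 227 kW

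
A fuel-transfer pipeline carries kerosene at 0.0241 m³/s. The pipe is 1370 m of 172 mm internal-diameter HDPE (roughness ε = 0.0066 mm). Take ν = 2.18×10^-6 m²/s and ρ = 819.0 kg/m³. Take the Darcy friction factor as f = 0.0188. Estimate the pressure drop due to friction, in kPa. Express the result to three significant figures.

Δp ≈ 66.0 kPa

V = 4Q/(πD²) = 4·0.0241/(π·0.172²) = 1.037 m/s
h_f = f(L/D)V²/(2g) = 0.01880·(1370/0.172)·1.037²/(2·9.81) = 8.211 m
Δp = ρg·h_f = 819.0·9.81·8.211 = 65.97 kPa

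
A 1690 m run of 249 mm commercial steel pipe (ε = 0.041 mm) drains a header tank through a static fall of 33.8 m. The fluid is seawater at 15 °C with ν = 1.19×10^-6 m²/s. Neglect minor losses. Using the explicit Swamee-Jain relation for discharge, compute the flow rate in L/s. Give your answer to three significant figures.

Swamee-Jain (Type II): Q = -0.965·√(gD⁵h_f/L)·ln[ε/(3.7D) + √(3.17ν²L/(gD³h_f))]
√(gD⁵h_f/L) = √(9.81·0.249⁵·33.8/1690) = 0.01370
ε/(3.7D) = 4.45×10^-5; √(3.17ν²L/(gD³h_f)) = 3.85×10^-5
Q = -0.965·0.01370·ln(8.300×10^-5) = 0.1243 m³/s
Check: V = 2.55 m/s, Re = 5.34×10^5, f = 0.01508, h_f = 34.0 m ≈ 33.8 m ✓

Q ≈ 124 L/s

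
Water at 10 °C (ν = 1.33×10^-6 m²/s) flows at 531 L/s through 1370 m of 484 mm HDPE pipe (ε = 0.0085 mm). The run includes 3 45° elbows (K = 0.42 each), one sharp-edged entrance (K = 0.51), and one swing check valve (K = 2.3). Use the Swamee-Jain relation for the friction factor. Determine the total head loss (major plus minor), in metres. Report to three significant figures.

H_L ≈ 16.1 m

V = 4Q/(πD²) = 2.886 m/s; V²/2g = 0.4245 m
Re = 1.05×10^6, ε/D = 1.76×10^-5 → f = 0.01194 (Swamee-Jain)
Major: h_f = f(L/D)·V²/2g = 0.01194·2831·0.4245 = 14.35 m
Minor: ΣK = 4.07; h_m = ΣK·V²/2g = 1.728 m
Total H_L = 14.35 + 1.728 = 16.08 m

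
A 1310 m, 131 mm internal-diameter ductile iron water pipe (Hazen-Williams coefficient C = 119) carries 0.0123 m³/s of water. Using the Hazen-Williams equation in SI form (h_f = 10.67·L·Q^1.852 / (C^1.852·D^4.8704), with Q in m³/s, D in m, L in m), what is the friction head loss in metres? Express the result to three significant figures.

h_f = 10.67·1310·0.0123^1.852 / (119^1.852·0.131^4.8704) = 11.57 m

h_f ≈ 11.6 m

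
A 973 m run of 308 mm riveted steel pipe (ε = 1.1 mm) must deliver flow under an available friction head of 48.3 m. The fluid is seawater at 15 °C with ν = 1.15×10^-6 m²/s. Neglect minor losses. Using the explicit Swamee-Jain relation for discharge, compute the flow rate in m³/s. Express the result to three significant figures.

Q ≈ 0.246 m³/s

Swamee-Jain (Type II): Q = -0.965·√(gD⁵h_f/L)·ln[ε/(3.7D) + √(3.17ν²L/(gD³h_f))]
√(gD⁵h_f/L) = √(9.81·0.308⁵·48.3/973) = 0.03674
ε/(3.7D) = 9.65×10^-4; √(3.17ν²L/(gD³h_f)) = 1.72×10^-5
Q = -0.965·0.03674·ln(9.824×10^-4) = 0.2455 m³/s
Check: V = 3.30 m/s, Re = 8.83×10^5, f = 0.02770, h_f = 48.4 m ≈ 48.3 m ✓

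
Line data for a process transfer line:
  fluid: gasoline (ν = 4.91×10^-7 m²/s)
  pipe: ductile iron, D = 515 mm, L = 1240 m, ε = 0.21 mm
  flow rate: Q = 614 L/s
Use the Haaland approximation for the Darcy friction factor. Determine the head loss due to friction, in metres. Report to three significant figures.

h_f ≈ 17.2 m

V = 4Q/(πD²) = 4·0.614/(π·0.515²) = 2.948 m/s
Re = VD/ν = 2.948·0.515/4.91×10^-7 = 3.09×10^6 → turbulent
ε/D = 0.21/515 = 4.08×10^-4
Haaland: f = 0.01616
h_f = f(L/D)V²/(2g) = 0.01616·(1240/0.515)·2.948²/(2·9.81) = 17.23 m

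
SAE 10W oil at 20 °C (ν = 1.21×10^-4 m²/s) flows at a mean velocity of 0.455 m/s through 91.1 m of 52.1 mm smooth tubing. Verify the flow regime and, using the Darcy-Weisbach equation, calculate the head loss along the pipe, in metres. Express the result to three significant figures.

h_f ≈ 6.03 m

Re = VD/ν = 0.455·0.05210/1.21×10^-4 = 196 → laminar (Re < 2300)
f = 64/Re = 0.3267
h_f = f(L/D)V²/(2g) = 0.3267·(91.1/0.05210)·0.455²/(2·9.81) = 6.027 m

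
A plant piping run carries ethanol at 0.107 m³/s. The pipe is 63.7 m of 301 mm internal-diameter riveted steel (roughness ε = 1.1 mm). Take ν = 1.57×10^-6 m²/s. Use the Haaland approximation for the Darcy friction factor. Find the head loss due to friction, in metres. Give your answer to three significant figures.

V = 4Q/(πD²) = 4·0.107/(π·0.301²) = 1.504 m/s
Re = VD/ν = 1.504·0.301/1.57×10^-6 = 2.88×10^5 → turbulent
ε/D = 1.1/301 = 0.00365
Haaland: f = 0.02810
h_f = f(L/D)V²/(2g) = 0.02810·(63.7/0.301)·1.504²/(2·9.81) = 0.6854 m

h_f ≈ 0.685 m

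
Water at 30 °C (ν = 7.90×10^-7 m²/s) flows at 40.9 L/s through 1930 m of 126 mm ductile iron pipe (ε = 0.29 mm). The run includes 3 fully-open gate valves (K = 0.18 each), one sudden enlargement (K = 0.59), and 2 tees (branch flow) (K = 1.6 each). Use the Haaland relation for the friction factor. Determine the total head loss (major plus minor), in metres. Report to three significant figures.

H_L ≈ 209 m

V = 4Q/(πD²) = 3.280 m/s; V²/2g = 0.5484 m
Re = 5.23×10^5, ε/D = 0.00230 → f = 0.02465 (Haaland)
Major: h_f = f(L/D)·V²/2g = 0.02465·15317·0.5484 = 207.0 m
Minor: ΣK = 4.33; h_m = ΣK·V²/2g = 2.375 m
Total H_L = 207.0 + 2.375 = 209.4 m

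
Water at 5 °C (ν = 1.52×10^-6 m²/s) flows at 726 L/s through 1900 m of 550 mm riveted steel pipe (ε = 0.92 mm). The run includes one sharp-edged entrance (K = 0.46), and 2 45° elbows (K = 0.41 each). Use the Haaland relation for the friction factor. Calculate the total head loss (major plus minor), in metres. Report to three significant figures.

V = 4Q/(πD²) = 3.056 m/s; V²/2g = 0.4759 m
Re = 1.11×10^6, ε/D = 0.00167 → f = 0.02256 (Haaland)
Major: h_f = f(L/D)·V²/2g = 0.02256·3455·0.4759 = 37.09 m
Minor: ΣK = 1.28; h_m = ΣK·V²/2g = 0.6092 m
Total H_L = 37.09 + 0.6092 = 37.70 m

H_L ≈ 37.7 m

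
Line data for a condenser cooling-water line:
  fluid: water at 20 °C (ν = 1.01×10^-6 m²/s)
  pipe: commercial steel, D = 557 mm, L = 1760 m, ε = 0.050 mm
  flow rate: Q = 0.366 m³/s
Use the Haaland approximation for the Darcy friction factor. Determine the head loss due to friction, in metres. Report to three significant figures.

V = 4Q/(πD²) = 4·0.366/(π·0.557²) = 1.502 m/s
Re = VD/ν = 1.502·0.557/1.01×10^-6 = 8.28×10^5 → turbulent
ε/D = 0.050/557 = 8.98×10^-5
Haaland: f = 0.01340
h_f = f(L/D)V²/(2g) = 0.01340·(1760/0.557)·1.502²/(2·9.81) = 4.868 m

h_f ≈ 4.87 m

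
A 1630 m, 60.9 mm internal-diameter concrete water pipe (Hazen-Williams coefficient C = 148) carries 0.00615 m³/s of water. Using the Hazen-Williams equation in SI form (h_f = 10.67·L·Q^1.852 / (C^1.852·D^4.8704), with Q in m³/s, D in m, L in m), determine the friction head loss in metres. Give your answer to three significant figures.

h_f ≈ 111 m

h_f = 10.67·1630·0.00615^1.852 / (148^1.852·0.0609^4.8704) = 111.0 m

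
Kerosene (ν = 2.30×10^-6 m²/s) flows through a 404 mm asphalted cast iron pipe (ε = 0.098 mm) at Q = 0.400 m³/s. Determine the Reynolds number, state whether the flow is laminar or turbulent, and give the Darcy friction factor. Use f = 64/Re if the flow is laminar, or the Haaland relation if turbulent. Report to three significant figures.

Re ≈ 5.48×10^5; turbulent; f ≈ 0.0156

V = 4Q/(πD²) = 3.120 m/s
Re = VD/ν = 3.120·0.404/2.30×10^-6 = 5.48×10^5
Re > 4000 → turbulent; ε/D = 2.43×10^-4
Haaland: f = 0.01557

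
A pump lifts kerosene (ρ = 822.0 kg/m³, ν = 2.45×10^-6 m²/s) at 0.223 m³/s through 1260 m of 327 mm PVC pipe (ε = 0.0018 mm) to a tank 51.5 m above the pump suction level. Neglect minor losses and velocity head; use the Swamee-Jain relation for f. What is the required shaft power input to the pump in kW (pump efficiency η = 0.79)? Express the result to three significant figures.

P_shaft ≈ 161 kW

V = 4Q/(πD²) = 2.655 m/s; Re = 3.54×10^5; ε/D = 5.50×10^-6; f = 0.01401
h_f = f(L/D)V²/2g = 19.40 m
Total head H = z + h_f = 51.5 + 19.40 = 70.90 m
P_hyd = ρgQH = 822.0·9.81·0.223·70.90 = 127.5 kW
P_shaft = P_hyd/η = 127.5/0.79 = 161.4 kW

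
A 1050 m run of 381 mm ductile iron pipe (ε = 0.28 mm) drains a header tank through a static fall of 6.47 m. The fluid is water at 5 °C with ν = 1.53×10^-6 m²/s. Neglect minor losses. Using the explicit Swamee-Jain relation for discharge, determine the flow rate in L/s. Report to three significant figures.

Swamee-Jain (Type II): Q = -0.965·√(gD⁵h_f/L)·ln[ε/(3.7D) + √(3.17ν²L/(gD³h_f))]
√(gD⁵h_f/L) = √(9.81·0.381⁵·6.47/1050) = 0.02203
ε/(3.7D) = 1.99×10^-4; √(3.17ν²L/(gD³h_f)) = 4.71×10^-5
Q = -0.965·0.02203·ln(2.457×10^-4) = 0.1767 m³/s
Check: V = 1.55 m/s, Re = 3.86×10^5, f = 0.01931, h_f = 6.52 m ≈ 6.47 m ✓

Q ≈ 177 L/s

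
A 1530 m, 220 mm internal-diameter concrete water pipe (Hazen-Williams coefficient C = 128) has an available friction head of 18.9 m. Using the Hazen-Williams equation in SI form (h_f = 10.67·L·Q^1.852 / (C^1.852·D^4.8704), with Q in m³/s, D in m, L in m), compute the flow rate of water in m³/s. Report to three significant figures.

Rearranging: Q = [h_f·C^1.852·D^4.8704 / (10.67·L)]^(1/1.852)
Q = [18.9·128^1.852·0.220^4.8704 / (10.67·1530)]^0.540 = 0.06200 m³/s

Q ≈ 0.0620 m³/s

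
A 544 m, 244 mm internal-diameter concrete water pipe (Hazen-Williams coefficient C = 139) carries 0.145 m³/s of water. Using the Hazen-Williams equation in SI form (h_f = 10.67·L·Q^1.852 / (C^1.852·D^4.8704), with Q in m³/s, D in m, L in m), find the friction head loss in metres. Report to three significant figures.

h_f ≈ 16.8 m

h_f = 10.67·544·0.145^1.852 / (139^1.852·0.244^4.8704) = 16.80 m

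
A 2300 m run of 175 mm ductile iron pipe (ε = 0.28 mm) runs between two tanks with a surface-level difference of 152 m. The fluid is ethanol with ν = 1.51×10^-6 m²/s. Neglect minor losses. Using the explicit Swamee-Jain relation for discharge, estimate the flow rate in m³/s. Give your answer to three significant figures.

Swamee-Jain (Type II): Q = -0.965·√(gD⁵h_f/L)·ln[ε/(3.7D) + √(3.17ν²L/(gD³h_f))]
√(gD⁵h_f/L) = √(9.81·0.175⁵·152/2300) = 0.01032
ε/(3.7D) = 4.32×10^-4; √(3.17ν²L/(gD³h_f)) = 4.56×10^-5
Q = -0.965·0.01032·ln(4.780×10^-4) = 0.07611 m³/s
Check: V = 3.16 m/s, Re = 3.67×10^5, f = 0.02281, h_f = 153 m ≈ 152 m ✓

Q ≈ 0.0761 m³/s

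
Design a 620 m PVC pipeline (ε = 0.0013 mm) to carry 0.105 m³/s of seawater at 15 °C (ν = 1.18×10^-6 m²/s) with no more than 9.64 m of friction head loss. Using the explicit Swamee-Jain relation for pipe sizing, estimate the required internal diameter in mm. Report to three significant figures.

Swamee-Jain (Type III): D = 0.66·[ε^1.25·(LQ²/(gh_f))^4.75 + ν·Q^9.4·(L/(gh_f))^5.2]^0.04
LQ²/(gh_f) = 0.07228; L/(gh_f) = 6.556
Term 1 = ε^1.25·(…)^4.75 = 1.67×10^-13; Term 2 = ν·Q^9.4·(…)^5.2 = 1.31×10^-11
D = 0.66·(1.67×10^-13 + 1.31×10^-11)^0.04 = 0.2424 m = 242 mm
Check: V = 2.28 m/s, Re = 4.67×10^5, f = 0.01333, h_f = 9.00 m ≈ 9.64 m ✓

D ≈ 242 mm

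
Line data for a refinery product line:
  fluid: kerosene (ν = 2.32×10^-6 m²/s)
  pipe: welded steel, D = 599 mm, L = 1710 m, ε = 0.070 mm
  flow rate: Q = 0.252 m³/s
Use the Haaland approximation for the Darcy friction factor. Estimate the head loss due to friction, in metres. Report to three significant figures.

h_f ≈ 1.86 m

V = 4Q/(πD²) = 4·0.252/(π·0.599²) = 0.8942 m/s
Re = VD/ν = 0.8942·0.599/2.32×10^-6 = 2.31×10^5 → turbulent
ε/D = 0.070/599 = 1.17×10^-4
Haaland: f = 0.01596
h_f = f(L/D)V²/(2g) = 0.01596·(1710/0.599)·0.8942²/(2·9.81) = 1.857 m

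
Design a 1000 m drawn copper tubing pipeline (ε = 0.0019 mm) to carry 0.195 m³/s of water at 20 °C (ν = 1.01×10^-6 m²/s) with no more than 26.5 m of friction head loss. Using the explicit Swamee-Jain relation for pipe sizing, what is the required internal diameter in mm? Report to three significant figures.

Swamee-Jain (Type III): D = 0.66·[ε^1.25·(LQ²/(gh_f))^4.75 + ν·Q^9.4·(L/(gh_f))^5.2]^0.04
LQ²/(gh_f) = 0.1463; L/(gh_f) = 3.847
Term 1 = ε^1.25·(…)^4.75 = 7.64×10^-12; Term 2 = ν·Q^9.4·(…)^5.2 = 2.36×10^-10
D = 0.66·(7.64×10^-12 + 2.36×10^-10)^0.04 = 0.2723 m = 272 mm
Check: V = 3.35 m/s, Re = 9.03×10^5, f = 0.01197, h_f = 25.1 m ≈ 26.5 m ✓

D ≈ 272 mm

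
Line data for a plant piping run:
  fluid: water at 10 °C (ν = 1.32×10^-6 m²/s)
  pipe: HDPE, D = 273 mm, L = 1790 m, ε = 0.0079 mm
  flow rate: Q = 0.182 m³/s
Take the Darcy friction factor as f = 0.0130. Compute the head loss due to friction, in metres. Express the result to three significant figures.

V = 4Q/(πD²) = 4·0.182/(π·0.273²) = 3.109 m/s
h_f = f(L/D)V²/(2g) = 0.01300·(1790/0.273)·3.109²/(2·9.81) = 42.00 m

h_f ≈ 42.0 m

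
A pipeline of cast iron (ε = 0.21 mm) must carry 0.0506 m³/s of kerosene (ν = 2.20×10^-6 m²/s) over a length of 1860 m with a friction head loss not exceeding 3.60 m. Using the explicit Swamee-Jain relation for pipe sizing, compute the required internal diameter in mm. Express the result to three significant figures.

D ≈ 302 mm

Swamee-Jain (Type III): D = 0.66·[ε^1.25·(LQ²/(gh_f))^4.75 + ν·Q^9.4·(L/(gh_f))^5.2]^0.04
LQ²/(gh_f) = 0.1348; L/(gh_f) = 52.67
Term 1 = ε^1.25·(…)^4.75 = 1.86×10^-9; Term 2 = ν·Q^9.4·(…)^5.2 = 1.30×10^-9
D = 0.66·(1.86×10^-9 + 1.30×10^-9)^0.04 = 0.3017 m = 302 mm
Check: V = 0.708 m/s, Re = 9.71×10^4, f = 0.02129, h_f = 3.35 m ≈ 3.60 m ✓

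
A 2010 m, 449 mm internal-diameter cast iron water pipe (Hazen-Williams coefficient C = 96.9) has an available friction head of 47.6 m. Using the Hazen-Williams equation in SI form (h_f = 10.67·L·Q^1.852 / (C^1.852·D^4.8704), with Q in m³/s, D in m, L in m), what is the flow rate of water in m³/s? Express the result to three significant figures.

Q ≈ 0.435 m³/s

Rearranging: Q = [h_f·C^1.852·D^4.8704 / (10.67·L)]^(1/1.852)
Q = [47.6·96.9^1.852·0.449^4.8704 / (10.67·2010)]^0.540 = 0.4354 m³/s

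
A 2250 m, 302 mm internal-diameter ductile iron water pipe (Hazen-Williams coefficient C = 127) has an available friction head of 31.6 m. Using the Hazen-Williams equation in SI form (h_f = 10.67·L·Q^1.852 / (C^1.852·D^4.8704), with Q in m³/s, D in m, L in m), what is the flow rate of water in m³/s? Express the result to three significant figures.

Q ≈ 0.152 m³/s

Rearranging: Q = [h_f·C^1.852·D^4.8704 / (10.67·L)]^(1/1.852)
Q = [31.6·127^1.852·0.302^4.8704 / (10.67·2250)]^0.540 = 0.1517 m³/s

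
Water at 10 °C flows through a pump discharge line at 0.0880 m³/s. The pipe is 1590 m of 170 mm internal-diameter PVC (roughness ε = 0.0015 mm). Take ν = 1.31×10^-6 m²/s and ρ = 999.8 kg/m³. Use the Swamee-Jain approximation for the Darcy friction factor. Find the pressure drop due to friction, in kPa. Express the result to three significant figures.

V = 4Q/(πD²) = 4·0.0880/(π·0.170²) = 3.877 m/s
Re = VD/ν = 3.877·0.170/1.31×10^-6 = 5.03×10^5 → turbulent
ε/D = 0.0015/170 = 8.82×10^-6
Swamee-Jain: f = 0.01322
h_f = f(L/D)V²/(2g) = 0.01322·(1590/0.170)·3.877²/(2·9.81) = 94.72 m
Δp = ρg·h_f = 999.8·9.81·94.72 = 929.0 kPa

Δp ≈ 929 kPa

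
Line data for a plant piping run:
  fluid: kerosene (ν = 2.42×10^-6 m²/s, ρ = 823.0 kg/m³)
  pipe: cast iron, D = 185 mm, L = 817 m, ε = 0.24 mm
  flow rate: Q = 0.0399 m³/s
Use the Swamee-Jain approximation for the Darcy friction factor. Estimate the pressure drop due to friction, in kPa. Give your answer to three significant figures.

V = 4Q/(πD²) = 4·0.0399/(π·0.185²) = 1.484 m/s
Re = VD/ν = 1.484·0.185/2.42×10^-6 = 1.13×10^5 → turbulent
ε/D = 0.24/185 = 0.00130
Swamee-Jain: f = 0.02309
h_f = f(L/D)V²/(2g) = 0.02309·(817/0.185)·1.484²/(2·9.81) = 11.45 m
Δp = ρg·h_f = 823.0·9.81·11.45 = 92.47 kPa

Δp ≈ 92.5 kPa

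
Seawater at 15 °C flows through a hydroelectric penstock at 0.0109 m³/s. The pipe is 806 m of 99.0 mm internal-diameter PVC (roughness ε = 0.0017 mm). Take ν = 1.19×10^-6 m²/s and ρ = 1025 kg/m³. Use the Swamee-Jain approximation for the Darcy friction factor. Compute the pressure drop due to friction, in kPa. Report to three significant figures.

V = 4Q/(πD²) = 4·0.0109/(π·0.0990²) = 1.416 m/s
Re = VD/ν = 1.416·0.0990/1.19×10^-6 = 1.18×10^5 → turbulent
ε/D = 0.0017/99.0 = 1.72×10^-5
Swamee-Jain: f = 0.01738
h_f = f(L/D)V²/(2g) = 0.01738·(806/0.0990)·1.416²/(2·9.81) = 14.46 m
Δp = ρg·h_f = 1025·9.81·14.46 = 145.4 kPa

Δp ≈ 145 kPa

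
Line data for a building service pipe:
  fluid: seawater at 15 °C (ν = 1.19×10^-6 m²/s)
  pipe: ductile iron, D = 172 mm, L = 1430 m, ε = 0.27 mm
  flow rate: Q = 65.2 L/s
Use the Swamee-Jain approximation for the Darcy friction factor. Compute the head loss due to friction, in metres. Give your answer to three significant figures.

V = 4Q/(πD²) = 4·0.0652/(π·0.172²) = 2.806 m/s
Re = VD/ν = 2.806·0.172/1.19×10^-6 = 4.06×10^5 → turbulent
ε/D = 0.27/172 = 0.00157
Swamee-Jain: f = 0.02265
h_f = f(L/D)V²/(2g) = 0.02265·(1430/0.172)·2.806²/(2·9.81) = 75.56 m

h_f ≈ 75.6 m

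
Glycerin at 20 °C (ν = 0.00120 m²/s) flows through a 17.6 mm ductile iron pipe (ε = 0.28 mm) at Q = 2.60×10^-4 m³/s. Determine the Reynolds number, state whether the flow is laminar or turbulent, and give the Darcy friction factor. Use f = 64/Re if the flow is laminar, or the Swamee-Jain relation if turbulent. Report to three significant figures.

V = 4Q/(πD²) = 1.069 m/s
Re = VD/ν = 1.069·0.0176/0.00120 = 15.7
Re < 2300 → laminar → f = 64/Re = 4.083

Re ≈ 15.7; laminar; f = 64/Re ≈ 4.08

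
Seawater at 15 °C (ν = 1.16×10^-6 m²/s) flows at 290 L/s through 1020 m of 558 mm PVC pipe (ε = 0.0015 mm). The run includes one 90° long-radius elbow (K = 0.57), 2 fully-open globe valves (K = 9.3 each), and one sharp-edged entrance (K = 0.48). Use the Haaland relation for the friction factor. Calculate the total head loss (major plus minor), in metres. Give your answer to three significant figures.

V = 4Q/(πD²) = 1.186 m/s; V²/2g = 0.07168 m
Re = 5.70×10^5, ε/D = 2.69×10^-6 → f = 0.01279 (Haaland)
Major: h_f = f(L/D)·V²/2g = 0.01279·1828·0.07168 = 1.676 m
Minor: ΣK = 19.7; h_m = ΣK·V²/2g = 1.408 m
Total H_L = 1.676 + 1.408 = 3.085 m

H_L ≈ 3.08 m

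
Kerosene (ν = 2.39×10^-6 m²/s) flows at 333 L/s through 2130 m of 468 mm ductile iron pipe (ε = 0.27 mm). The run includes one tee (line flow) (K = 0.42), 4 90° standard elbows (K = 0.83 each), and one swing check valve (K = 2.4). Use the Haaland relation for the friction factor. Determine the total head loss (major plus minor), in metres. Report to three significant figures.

V = 4Q/(πD²) = 1.936 m/s; V²/2g = 0.1910 m
Re = 3.79×10^5, ε/D = 5.77×10^-4 → f = 0.01827 (Haaland)
Major: h_f = f(L/D)·V²/2g = 0.01827·4551·0.1910 = 15.88 m
Minor: ΣK = 6.14; h_m = ΣK·V²/2g = 1.173 m
Total H_L = 15.88 + 1.173 = 17.06 m

H_L ≈ 17.1 m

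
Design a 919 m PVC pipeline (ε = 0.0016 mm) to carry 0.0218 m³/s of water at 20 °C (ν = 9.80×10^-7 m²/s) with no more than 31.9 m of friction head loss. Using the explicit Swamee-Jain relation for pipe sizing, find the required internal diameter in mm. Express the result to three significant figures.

Swamee-Jain (Type III): D = 0.66·[ε^1.25·(LQ²/(gh_f))^4.75 + ν·Q^9.4·(L/(gh_f))^5.2]^0.04
LQ²/(gh_f) = 0.001396; L/(gh_f) = 2.937
Term 1 = ε^1.25·(…)^4.75 = 1.56×10^-21; Term 2 = ν·Q^9.4·(…)^5.2 = 6.39×10^-20
D = 0.66·(1.56×10^-21 + 6.39×10^-20)^0.04 = 0.1128 m = 113 mm
Check: V = 2.18 m/s, Re = 2.51×10^5, f = 0.01501, h_f = 29.7 m ≈ 31.9 m ✓

D ≈ 113 mm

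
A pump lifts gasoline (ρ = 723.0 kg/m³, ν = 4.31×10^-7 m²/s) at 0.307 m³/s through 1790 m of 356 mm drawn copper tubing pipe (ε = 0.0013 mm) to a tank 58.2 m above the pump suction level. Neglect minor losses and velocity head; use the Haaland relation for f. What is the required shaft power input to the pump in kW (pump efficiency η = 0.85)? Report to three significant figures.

V = 4Q/(πD²) = 3.084 m/s; Re = 2.55×10^6; ε/D = 3.65×10^-6; f = 0.01008
h_f = f(L/D)V²/2g = 24.57 m
Total head H = z + h_f = 58.2 + 24.57 = 82.77 m
P_hyd = ρgQH = 723.0·9.81·0.307·82.77 = 180.2 kW
P_shaft = P_hyd/η = 180.2/0.85 = 212.0 kW

P_shaft ≈ 212 kW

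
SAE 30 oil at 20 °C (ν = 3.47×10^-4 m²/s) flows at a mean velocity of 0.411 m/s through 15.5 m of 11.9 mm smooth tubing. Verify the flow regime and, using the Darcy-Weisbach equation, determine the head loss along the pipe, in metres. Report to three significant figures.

h_f ≈ 50.9 m

Re = VD/ν = 0.411·0.01190/3.47×10^-4 = 14.1 → laminar (Re < 2300)
f = 64/Re = 4.541
h_f = f(L/D)V²/(2g) = 4.541·(15.5/0.01190)·0.411²/(2·9.81) = 50.92 m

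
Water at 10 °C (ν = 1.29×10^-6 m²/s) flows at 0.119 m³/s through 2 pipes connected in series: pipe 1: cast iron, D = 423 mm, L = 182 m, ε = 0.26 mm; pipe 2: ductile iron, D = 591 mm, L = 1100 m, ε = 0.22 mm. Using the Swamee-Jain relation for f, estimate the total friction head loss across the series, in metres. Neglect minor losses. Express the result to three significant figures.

Pipe 1: V = 0.8468 m/s, Re = 2.78×10^5, ε/D = 6.15×10^-4, f = 0.01905, h_1 = f(L/D)V²/2g = 0.2996 m
Pipe 2: V = 0.4338 m/s, Re = 1.99×10^5, ε/D = 3.72×10^-4, f = 0.01824, h_2 = f(L/D)V²/2g = 0.3256 m
Series → Q common, losses add: H = Σh = 0.6252 m

H ≈ 0.625 m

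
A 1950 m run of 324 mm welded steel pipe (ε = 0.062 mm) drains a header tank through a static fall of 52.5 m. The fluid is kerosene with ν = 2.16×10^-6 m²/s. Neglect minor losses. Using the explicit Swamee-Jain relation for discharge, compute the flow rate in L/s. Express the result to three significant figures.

Swamee-Jain (Type II): Q = -0.965·√(gD⁵h_f/L)·ln[ε/(3.7D) + √(3.17ν²L/(gD³h_f))]
√(gD⁵h_f/L) = √(9.81·0.324⁵·52.5/1950) = 0.03071
ε/(3.7D) = 5.17×10^-5; √(3.17ν²L/(gD³h_f)) = 4.06×10^-5
Q = -0.965·0.03071·ln(9.229×10^-5) = 0.2753 m³/s
Check: V = 3.34 m/s, Re = 5.01×10^5, f = 0.01543, h_f = 52.8 m ≈ 52.5 m ✓

Q ≈ 275 L/s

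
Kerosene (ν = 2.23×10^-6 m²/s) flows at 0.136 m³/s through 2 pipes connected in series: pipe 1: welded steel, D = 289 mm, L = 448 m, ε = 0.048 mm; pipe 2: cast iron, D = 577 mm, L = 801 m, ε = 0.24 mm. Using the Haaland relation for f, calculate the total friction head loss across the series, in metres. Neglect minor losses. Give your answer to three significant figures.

Pipe 1: V = 2.073 m/s, Re = 2.69×10^5, ε/D = 1.66×10^-4, f = 0.01600, h_1 = f(L/D)V²/2g = 5.435 m
Pipe 2: V = 0.5201 m/s, Re = 1.35×10^5, ε/D = 4.16×10^-4, f = 0.01897, h_2 = f(L/D)V²/2g = 0.3631 m
Series → Q common, losses add: H = Σh = 5.799 m

H ≈ 5.80 m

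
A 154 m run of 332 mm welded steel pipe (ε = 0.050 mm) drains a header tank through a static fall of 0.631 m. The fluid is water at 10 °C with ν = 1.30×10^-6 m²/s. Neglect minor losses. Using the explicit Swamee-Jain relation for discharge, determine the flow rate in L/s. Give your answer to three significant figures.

Q ≈ 113 L/s

Swamee-Jain (Type II): Q = -0.965·√(gD⁵h_f/L)·ln[ε/(3.7D) + √(3.17ν²L/(gD³h_f))]
√(gD⁵h_f/L) = √(9.81·0.332⁵·0.631/154) = 0.01273
ε/(3.7D) = 4.07×10^-5; √(3.17ν²L/(gD³h_f)) = 6.03×10^-5
Q = -0.965·0.01273·ln(1.011×10^-4) = 0.1130 m³/s
Check: V = 1.31 m/s, Re = 3.33×10^5, f = 0.01570, h_f = 0.633 m ≈ 0.631 m ✓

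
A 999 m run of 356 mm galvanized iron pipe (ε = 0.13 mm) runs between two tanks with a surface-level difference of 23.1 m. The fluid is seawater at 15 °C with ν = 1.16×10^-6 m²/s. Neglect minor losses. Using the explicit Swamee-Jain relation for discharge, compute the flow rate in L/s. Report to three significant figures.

Q ≈ 314 L/s

Swamee-Jain (Type II): Q = -0.965·√(gD⁵h_f/L)·ln[ε/(3.7D) + √(3.17ν²L/(gD³h_f))]
√(gD⁵h_f/L) = √(9.81·0.356⁵·23.1/999) = 0.03601
ε/(3.7D) = 9.87×10^-5; √(3.17ν²L/(gD³h_f)) = 2.04×10^-5
Q = -0.965·0.03601·ln(1.191×10^-4) = 0.3140 m³/s
Check: V = 3.15 m/s, Re = 9.68×10^5, f = 0.01633, h_f = 23.2 m ≈ 23.1 m ✓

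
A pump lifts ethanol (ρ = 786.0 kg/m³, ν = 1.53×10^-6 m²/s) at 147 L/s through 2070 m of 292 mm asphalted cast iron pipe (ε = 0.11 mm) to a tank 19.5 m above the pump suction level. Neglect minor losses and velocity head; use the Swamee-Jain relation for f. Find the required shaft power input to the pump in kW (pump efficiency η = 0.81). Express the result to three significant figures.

V = 4Q/(πD²) = 2.195 m/s; Re = 4.19×10^5; ε/D = 3.77×10^-4; f = 0.01714
h_f = f(L/D)V²/2g = 29.85 m
Total head H = z + h_f = 19.5 + 29.85 = 49.35 m
P_hyd = ρgQH = 786.0·9.81·0.147·49.35 = 55.94 kW
P_shaft = P_hyd/η = 55.94/0.81 = 69.06 kW

P_shaft ≈ 69.1 kW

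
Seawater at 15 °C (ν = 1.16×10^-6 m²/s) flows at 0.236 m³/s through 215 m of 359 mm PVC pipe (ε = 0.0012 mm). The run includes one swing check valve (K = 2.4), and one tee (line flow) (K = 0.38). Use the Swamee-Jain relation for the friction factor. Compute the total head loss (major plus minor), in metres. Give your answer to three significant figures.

V = 4Q/(πD²) = 2.331 m/s; V²/2g = 0.2771 m
Re = 7.22×10^5, ε/D = 3.34×10^-6 → f = 0.01234 (Swamee-Jain)
Major: h_f = f(L/D)·V²/2g = 0.01234·598.9·0.2771 = 2.048 m
Minor: ΣK = 2.78; h_m = ΣK·V²/2g = 0.7702 m
Total H_L = 2.048 + 0.7702 = 2.818 m

H_L ≈ 2.82 m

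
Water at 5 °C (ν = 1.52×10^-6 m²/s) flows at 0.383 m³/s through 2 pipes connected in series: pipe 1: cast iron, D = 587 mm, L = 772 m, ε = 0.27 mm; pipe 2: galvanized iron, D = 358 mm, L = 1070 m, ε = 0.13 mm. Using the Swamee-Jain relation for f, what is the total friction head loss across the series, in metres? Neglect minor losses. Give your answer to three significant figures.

Pipe 1: V = 1.415 m/s, Re = 5.47×10^5, ε/D = 4.60×10^-4, f = 0.01744, h_1 = f(L/D)V²/2g = 2.342 m
Pipe 2: V = 3.805 m/s, Re = 8.96×10^5, ε/D = 3.63×10^-4, f = 0.01636, h_2 = f(L/D)V²/2g = 36.09 m
Series → Q common, losses add: H = Σh = 38.43 m

H ≈ 38.4 m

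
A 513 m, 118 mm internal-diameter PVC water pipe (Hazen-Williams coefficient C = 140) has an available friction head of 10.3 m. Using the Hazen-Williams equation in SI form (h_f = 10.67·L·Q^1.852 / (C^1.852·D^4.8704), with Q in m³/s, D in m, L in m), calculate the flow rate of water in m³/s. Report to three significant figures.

Rearranging: Q = [h_f·C^1.852·D^4.8704 / (10.67·L)]^(1/1.852)
Q = [10.3·140^1.852·0.118^4.8704 / (10.67·513)]^0.540 = 0.01713 m³/s

Q ≈ 0.0171 m³/s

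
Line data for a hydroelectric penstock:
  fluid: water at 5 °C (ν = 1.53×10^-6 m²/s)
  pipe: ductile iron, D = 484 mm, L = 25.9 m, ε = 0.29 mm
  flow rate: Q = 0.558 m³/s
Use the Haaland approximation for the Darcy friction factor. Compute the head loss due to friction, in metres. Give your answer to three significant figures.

V = 4Q/(πD²) = 4·0.558/(π·0.484²) = 3.033 m/s
Re = VD/ν = 3.033·0.484/1.53×10^-6 = 9.59×10^5 → turbulent
ε/D = 0.29/484 = 5.99×10^-4
Haaland: f = 0.01784
h_f = f(L/D)V²/(2g) = 0.01784·(25.9/0.484)·3.033²/(2·9.81) = 0.4474 m

h_f ≈ 0.447 m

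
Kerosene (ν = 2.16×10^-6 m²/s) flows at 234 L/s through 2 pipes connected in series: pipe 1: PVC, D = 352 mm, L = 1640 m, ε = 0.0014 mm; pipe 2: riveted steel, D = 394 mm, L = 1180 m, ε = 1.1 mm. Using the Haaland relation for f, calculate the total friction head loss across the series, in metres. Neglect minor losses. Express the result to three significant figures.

H ≈ 33.4 m

Pipe 1: V = 2.405 m/s, Re = 3.92×10^5, ε/D = 3.98×10^-6, f = 0.01369, h_1 = f(L/D)V²/2g = 18.79 m
Pipe 2: V = 1.919 m/s, Re = 3.50×10^5, ε/D = 0.00279, f = 0.02606, h_2 = f(L/D)V²/2g = 14.65 m
Series → Q common, losses add: H = Σh = 33.45 m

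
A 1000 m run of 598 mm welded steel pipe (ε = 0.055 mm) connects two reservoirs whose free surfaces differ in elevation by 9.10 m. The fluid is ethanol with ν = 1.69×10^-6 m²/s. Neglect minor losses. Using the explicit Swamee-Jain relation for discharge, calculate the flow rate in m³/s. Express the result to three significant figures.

Q ≈ 0.795 m³/s

Swamee-Jain (Type II): Q = -0.965·√(gD⁵h_f/L)·ln[ε/(3.7D) + √(3.17ν²L/(gD³h_f))]
√(gD⁵h_f/L) = √(9.81·0.598⁵·9.10/1000) = 0.08262
ε/(3.7D) = 2.49×10^-5; √(3.17ν²L/(gD³h_f)) = 2.18×10^-5
Q = -0.965·0.08262·ln(4.664×10^-5) = 0.7952 m³/s
Check: V = 2.83 m/s, Re = 1.00×10^6, f = 0.01339, h_f = 9.14 m ≈ 9.10 m ✓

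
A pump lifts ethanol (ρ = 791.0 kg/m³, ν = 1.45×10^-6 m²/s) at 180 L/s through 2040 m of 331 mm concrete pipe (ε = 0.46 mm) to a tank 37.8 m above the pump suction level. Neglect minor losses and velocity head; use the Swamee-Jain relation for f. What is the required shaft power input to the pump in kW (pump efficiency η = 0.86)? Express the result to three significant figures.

P_shaft ≈ 110 kW

V = 4Q/(πD²) = 2.092 m/s; Re = 4.78×10^5; ε/D = 0.00139; f = 0.02193
h_f = f(L/D)V²/2g = 30.14 m
Total head H = z + h_f = 37.8 + 30.14 = 67.94 m
P_hyd = ρgQH = 791.0·9.81·0.180·67.94 = 94.89 kW
P_shaft = P_hyd/η = 94.89/0.86 = 110.3 kW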